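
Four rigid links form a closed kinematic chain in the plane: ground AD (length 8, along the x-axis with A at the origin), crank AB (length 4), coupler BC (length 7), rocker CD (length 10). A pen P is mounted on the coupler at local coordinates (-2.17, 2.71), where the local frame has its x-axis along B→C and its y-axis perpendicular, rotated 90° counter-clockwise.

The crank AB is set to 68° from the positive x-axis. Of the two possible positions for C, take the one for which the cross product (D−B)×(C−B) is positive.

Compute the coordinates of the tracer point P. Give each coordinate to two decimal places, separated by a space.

-1.95 3.33

A=(0,0), D=(8.00,0)
B = A + 4.00·(cos68°, sin68°) = (1.4984, 3.7087)
|BD| = 7.4850
circle(B,7.00) ∩ circle(D,10.00): a=0.3357, h=6.9919
  candidates: C₊=(5.2544,9.6157) cross=52.335; C₋=(-1.6744,-2.5309) cross=-52.335
  mode + wants cross > 0 → take C=(5.2544,9.6157) (cross=52.335)
ex = (C−B)/|BC| = (0.5366,0.8439); ey = (-0.8439,0.5366)
P = B + -2.17·ex + 2.71·ey = (-1.9528,3.3317)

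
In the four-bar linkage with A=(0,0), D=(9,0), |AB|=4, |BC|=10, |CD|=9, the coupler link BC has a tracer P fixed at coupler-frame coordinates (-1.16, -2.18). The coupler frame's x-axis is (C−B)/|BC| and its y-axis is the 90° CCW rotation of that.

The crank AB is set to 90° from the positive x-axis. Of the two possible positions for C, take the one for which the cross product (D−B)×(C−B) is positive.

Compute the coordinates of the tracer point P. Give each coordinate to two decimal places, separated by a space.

0.08 1.53

A=(0,0), D=(9.00,0)
B = A + 4.00·(cos90°, sin90°) = (0.0000, 4.0000)
|BD| = 9.8489
circle(B,10.00) ∩ circle(D,9.00): a=5.8890, h=8.0821
  candidates: C₊=(8.6639,8.9937) cross=79.599; C₋=(2.0990,-5.7772) cross=-79.599
  mode + wants cross > 0 → take C=(8.6639,8.9937) (cross=79.599)
ex = (C−B)/|BC| = (0.8664,0.4994); ey = (-0.4994,0.8664)
P = B + -1.16·ex + -2.18·ey = (0.0836,1.5320)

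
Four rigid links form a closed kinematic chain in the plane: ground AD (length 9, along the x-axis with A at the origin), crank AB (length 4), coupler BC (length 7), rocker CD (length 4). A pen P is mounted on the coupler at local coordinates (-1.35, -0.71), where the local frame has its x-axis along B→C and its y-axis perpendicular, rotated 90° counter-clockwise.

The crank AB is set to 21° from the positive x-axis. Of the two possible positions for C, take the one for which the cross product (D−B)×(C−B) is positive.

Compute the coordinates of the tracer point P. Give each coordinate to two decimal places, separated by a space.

2.70 0.31

A=(0,0), D=(9.00,0)
B = A + 4.00·(cos21°, sin21°) = (3.7343, 1.4335)
|BD| = 5.4573
circle(B,7.00) ∩ circle(D,4.00): a=5.7521, h=3.9891
  candidates: C₊=(10.3323,3.7716) cross=21.770; C₋=(8.2366,-3.9265) cross=-21.770
  mode + wants cross > 0 → take C=(10.3323,3.7716) (cross=21.770)
ex = (C−B)/|BC| = (0.9426,0.3340); ey = (-0.3340,0.9426)
P = B + -1.35·ex + -0.71·ey = (2.6990,0.3133)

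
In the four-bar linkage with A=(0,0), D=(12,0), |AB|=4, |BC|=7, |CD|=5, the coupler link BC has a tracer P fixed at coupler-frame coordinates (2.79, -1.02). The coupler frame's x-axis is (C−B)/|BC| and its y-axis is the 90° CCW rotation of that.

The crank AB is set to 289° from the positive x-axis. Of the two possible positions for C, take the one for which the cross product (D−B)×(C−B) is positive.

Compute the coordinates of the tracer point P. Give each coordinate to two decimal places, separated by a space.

A=(0,0), D=(12.00,0)
B = A + 4.00·(cos289°, sin289°) = (1.3023, -3.7821)
|BD| = 11.3466
circle(B,7.00) ∩ circle(D,5.00): a=6.7309, h=1.9223
  candidates: C₊=(7.0075,0.2738) cross=21.811; C₋=(8.2890,-3.3509) cross=-21.811
  mode + wants cross > 0 → take C=(7.0075,0.2738) (cross=21.811)
ex = (C−B)/|BC| = (0.8150,0.5794); ey = (-0.5794,0.8150)
P = B + 2.79·ex + -1.02·ey = (4.1672,-2.9968)

4.17 -3.00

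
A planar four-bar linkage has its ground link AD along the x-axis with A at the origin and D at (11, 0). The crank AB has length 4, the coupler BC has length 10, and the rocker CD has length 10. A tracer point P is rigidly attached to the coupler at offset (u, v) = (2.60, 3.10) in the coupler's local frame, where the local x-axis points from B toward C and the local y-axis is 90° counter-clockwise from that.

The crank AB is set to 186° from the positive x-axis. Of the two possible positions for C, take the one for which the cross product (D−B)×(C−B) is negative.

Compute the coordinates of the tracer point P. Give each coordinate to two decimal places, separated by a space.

A=(0,0), D=(11.00,0)
B = A + 4.00·(cos186°, sin186°) = (-3.9781, -0.4181)
|BD| = 14.9839
circle(B,10.00) ∩ circle(D,10.00): a=7.4920, h=6.6235
  candidates: C₊=(3.3261,6.4118) cross=99.246; C₋=(3.6958,-6.8300) cross=-99.246
  mode - wants cross < 0 → take C=(3.6958,-6.8300) (cross=-99.246)
ex = (C−B)/|BC| = (0.7674,-0.6412); ey = (0.6412,0.7674)
P = B + 2.60·ex + 3.10·ey = (0.0048,0.2937)

0.00 0.29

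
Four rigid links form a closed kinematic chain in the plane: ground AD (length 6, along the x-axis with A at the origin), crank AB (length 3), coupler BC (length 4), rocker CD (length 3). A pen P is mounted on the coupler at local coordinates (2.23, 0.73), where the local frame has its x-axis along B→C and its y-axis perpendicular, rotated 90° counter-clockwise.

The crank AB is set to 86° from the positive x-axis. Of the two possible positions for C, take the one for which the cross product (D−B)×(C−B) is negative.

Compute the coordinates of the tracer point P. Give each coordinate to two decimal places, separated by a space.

A=(0,0), D=(6.00,0)
B = A + 3.00·(cos86°, sin86°) = (0.2093, 2.9927)
|BD| = 6.5183
circle(B,4.00) ∩ circle(D,3.00): a=3.7961, h=1.2608
  candidates: C₊=(4.1605,2.3698) cross=8.218; C₋=(3.0028,0.1298) cross=-8.218
  mode - wants cross < 0 → take C=(3.0028,0.1298) (cross=-8.218)
ex = (C−B)/|BC| = (0.6984,-0.7157); ey = (0.7157,0.6984)
P = B + 2.23·ex + 0.73·ey = (2.2891,1.9065)

2.29 1.91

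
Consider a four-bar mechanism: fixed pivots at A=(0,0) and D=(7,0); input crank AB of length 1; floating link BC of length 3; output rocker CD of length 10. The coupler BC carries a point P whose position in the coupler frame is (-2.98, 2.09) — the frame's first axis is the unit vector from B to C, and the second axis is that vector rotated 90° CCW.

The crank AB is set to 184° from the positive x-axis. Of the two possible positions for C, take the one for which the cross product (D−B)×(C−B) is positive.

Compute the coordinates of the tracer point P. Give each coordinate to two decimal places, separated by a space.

-1.01 -3.71

A=(0,0), D=(7.00,0)
B = A + 1.00·(cos184°, sin184°) = (-0.9976, -0.0698)
|BD| = 7.9979
circle(B,3.00) ∩ circle(D,10.00): a=-1.6901, h=2.4786
  candidates: C₊=(-2.7092,2.3940) cross=19.824; C₋=(-2.6660,-2.5630) cross=-19.824
  mode + wants cross > 0 → take C=(-2.7092,2.3940) (cross=19.824)
ex = (C−B)/|BC| = (-0.5705,0.8213); ey = (-0.8213,-0.5705)
P = B + -2.98·ex + 2.09·ey = (-1.0138,-3.7096)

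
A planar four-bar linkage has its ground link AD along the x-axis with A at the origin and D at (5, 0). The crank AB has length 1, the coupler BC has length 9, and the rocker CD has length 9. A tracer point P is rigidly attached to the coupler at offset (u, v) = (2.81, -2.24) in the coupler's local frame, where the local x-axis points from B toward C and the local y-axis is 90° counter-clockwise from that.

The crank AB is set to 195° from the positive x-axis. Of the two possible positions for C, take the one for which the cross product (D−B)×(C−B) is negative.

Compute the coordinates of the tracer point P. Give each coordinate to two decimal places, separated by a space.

-2.00 -3.70

A=(0,0), D=(5.00,0)
B = A + 1.00·(cos195°, sin195°) = (-0.9659, -0.2588)
|BD| = 5.9715
circle(B,9.00) ∩ circle(D,9.00): a=2.9858, h=8.4903
  candidates: C₊=(1.6490,8.3529) cross=50.700; C₋=(2.3850,-8.6117) cross=-50.700
  mode - wants cross < 0 → take C=(2.3850,-8.6117) (cross=-50.700)
ex = (C−B)/|BC| = (0.3723,-0.9281); ey = (0.9281,0.3723)
P = B + 2.81·ex + -2.24·ey = (-1.9986,-3.7008)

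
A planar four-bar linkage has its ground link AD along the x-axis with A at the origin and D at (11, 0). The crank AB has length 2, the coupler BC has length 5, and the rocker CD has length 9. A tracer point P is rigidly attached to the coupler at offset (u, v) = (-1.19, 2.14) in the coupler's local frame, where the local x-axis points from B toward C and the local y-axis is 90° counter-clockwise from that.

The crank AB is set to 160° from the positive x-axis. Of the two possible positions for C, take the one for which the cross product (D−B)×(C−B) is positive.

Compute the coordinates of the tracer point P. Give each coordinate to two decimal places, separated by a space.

-3.94 2.01

A=(0,0), D=(11.00,0)
B = A + 2.00·(cos160°, sin160°) = (-1.8794, 0.6840)
|BD| = 12.8975
circle(B,5.00) ∩ circle(D,9.00): a=4.2778, h=2.5885
  candidates: C₊=(2.5297,3.0420) cross=33.385; C₋=(2.2551,-2.1277) cross=-33.385
  mode + wants cross > 0 → take C=(2.5297,3.0420) (cross=33.385)
ex = (C−B)/|BC| = (0.8818,0.4716); ey = (-0.4716,0.8818)
P = B + -1.19·ex + 2.14·ey = (-3.9380,2.0099)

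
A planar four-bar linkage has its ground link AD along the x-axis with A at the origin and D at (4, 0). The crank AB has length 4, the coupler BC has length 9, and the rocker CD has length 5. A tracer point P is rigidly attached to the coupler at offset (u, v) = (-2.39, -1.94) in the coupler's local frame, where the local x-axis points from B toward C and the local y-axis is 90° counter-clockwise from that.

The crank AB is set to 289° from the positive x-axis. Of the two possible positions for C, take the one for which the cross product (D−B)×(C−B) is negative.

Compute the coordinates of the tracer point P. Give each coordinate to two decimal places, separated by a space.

A=(0,0), D=(4.00,0)
B = A + 4.00·(cos289°, sin289°) = (1.3023, -3.7821)
|BD| = 4.6456
circle(B,9.00) ∩ circle(D,5.00): a=8.3500, h=3.3582
  candidates: C₊=(3.4172,4.9659) cross=15.601; C₋=(8.8851,1.0657) cross=-15.601
  mode - wants cross < 0 → take C=(8.8851,1.0657) (cross=-15.601)
ex = (C−B)/|BC| = (0.8425,0.5386); ey = (-0.5386,0.8425)
P = B + -2.39·ex + -1.94·ey = (0.3336,-6.7039)

0.33 -6.70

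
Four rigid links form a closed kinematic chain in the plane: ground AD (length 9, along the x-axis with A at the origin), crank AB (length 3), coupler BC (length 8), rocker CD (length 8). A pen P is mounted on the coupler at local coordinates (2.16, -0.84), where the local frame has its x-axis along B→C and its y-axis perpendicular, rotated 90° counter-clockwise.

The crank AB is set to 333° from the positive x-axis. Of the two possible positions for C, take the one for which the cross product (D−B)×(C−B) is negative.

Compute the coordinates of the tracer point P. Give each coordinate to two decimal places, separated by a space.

A=(0,0), D=(9.00,0)
B = A + 3.00·(cos333°, sin333°) = (2.6730, -1.3620)
|BD| = 6.4719
circle(B,8.00) ∩ circle(D,8.00): a=3.2360, h=7.3163
  candidates: C₊=(4.2968,6.4715) cross=47.351; C₋=(7.3762,-7.8335) cross=-47.351
  mode - wants cross < 0 → take C=(7.3762,-7.8335) (cross=-47.351)
ex = (C−B)/|BC| = (0.5879,-0.8089); ey = (0.8089,0.5879)
P = B + 2.16·ex + -0.84·ey = (3.2634,-3.6031)

3.26 -3.60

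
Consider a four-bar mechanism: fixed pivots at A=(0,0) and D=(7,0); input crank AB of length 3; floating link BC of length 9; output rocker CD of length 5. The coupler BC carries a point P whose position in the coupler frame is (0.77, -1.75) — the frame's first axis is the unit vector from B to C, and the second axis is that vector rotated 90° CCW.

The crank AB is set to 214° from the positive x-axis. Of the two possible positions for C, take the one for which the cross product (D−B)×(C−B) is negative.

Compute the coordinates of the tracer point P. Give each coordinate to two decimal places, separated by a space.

-2.39 -3.59

A=(0,0), D=(7.00,0)
B = A + 3.00·(cos214°, sin214°) = (-2.4871, -1.6776)
|BD| = 9.6343
circle(B,9.00) ∩ circle(D,5.00): a=7.7234, h=4.6205
  candidates: C₊=(4.3138,4.2171) cross=44.515; C₋=(5.9229,-4.8826) cross=-44.515
  mode - wants cross < 0 → take C=(5.9229,-4.8826) (cross=-44.515)
ex = (C−B)/|BC| = (0.9344,-0.3561); ey = (0.3561,0.9344)
P = B + 0.77·ex + -1.75·ey = (-2.3908,-3.5871)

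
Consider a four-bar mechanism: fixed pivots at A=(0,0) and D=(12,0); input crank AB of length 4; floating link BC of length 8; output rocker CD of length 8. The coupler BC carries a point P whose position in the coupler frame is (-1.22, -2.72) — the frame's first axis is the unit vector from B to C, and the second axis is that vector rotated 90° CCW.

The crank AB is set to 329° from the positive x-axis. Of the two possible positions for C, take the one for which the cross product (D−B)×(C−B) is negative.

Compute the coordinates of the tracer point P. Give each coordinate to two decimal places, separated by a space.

A=(0,0), D=(12.00,0)
B = A + 4.00·(cos329°, sin329°) = (3.4287, -2.0602)
|BD| = 8.8154
circle(B,8.00) ∩ circle(D,8.00): a=4.4077, h=6.6762
  candidates: C₊=(6.1541,5.4613) cross=58.854; C₋=(9.2746,-7.5214) cross=-58.854
  mode - wants cross < 0 → take C=(9.2746,-7.5214) (cross=-58.854)
ex = (C−B)/|BC| = (0.7307,-0.6827); ey = (0.6827,0.7307)
P = B + -1.22·ex + -2.72·ey = (0.6803,-3.2149)

0.68 -3.21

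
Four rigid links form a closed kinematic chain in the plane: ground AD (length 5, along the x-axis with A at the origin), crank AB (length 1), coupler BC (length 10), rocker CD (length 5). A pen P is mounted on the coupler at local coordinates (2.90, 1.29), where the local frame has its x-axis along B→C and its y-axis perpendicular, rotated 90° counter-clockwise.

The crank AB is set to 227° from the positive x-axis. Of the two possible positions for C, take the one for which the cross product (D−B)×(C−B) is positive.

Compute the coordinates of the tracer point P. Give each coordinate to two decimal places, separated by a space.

A=(0,0), D=(5.00,0)
B = A + 1.00·(cos227°, sin227°) = (-0.6820, -0.7314)
|BD| = 5.7289
circle(B,10.00) ∩ circle(D,5.00): a=9.4102, h=3.3834
  candidates: C₊=(8.2193,3.8257) cross=19.383; C₋=(9.0832,-2.8858) cross=-19.383
  mode + wants cross > 0 → take C=(8.2193,3.8257) (cross=19.383)
ex = (C−B)/|BC| = (0.8901,0.4557); ey = (-0.4557,0.8901)
P = B + 2.90·ex + 1.29·ey = (1.3115,1.7385)

1.31 1.74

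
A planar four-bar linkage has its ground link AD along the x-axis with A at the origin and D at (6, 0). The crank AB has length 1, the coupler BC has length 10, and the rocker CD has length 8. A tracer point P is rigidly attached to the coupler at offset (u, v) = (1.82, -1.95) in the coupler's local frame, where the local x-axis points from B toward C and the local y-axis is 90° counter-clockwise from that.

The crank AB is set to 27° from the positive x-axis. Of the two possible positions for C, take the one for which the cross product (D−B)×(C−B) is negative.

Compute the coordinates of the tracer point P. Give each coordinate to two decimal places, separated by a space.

A=(0,0), D=(6.00,0)
B = A + 1.00·(cos27°, sin27°) = (0.8910, 0.4540)
|BD| = 5.1291
circle(B,10.00) ∩ circle(D,8.00): a=6.0739, h=7.9440
  candidates: C₊=(7.6442,7.8292) cross=40.746; C₋=(6.2380,-7.9965) cross=-40.746
  mode - wants cross < 0 → take C=(6.2380,-7.9965) (cross=-40.746)
ex = (C−B)/|BC| = (0.5347,-0.8450); ey = (0.8450,0.5347)
P = B + 1.82·ex + -1.95·ey = (0.2163,-2.1266)

0.22 -2.13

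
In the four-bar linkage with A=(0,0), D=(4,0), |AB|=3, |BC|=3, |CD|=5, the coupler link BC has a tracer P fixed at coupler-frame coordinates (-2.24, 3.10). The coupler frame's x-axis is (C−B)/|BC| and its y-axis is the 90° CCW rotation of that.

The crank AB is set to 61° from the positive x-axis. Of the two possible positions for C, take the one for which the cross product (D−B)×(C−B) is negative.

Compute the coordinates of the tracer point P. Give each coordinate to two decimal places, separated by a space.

A=(0,0), D=(4.00,0)
B = A + 3.00·(cos61°, sin61°) = (1.4544, 2.6239)
|BD| = 3.6558
circle(B,3.00) ∩ circle(D,5.00): a=-0.3604, h=2.9783
  candidates: C₊=(3.3410,4.9564) cross=10.888; C₋=(-0.9342,0.8087) cross=-10.888
  mode - wants cross < 0 → take C=(-0.9342,0.8087) (cross=-10.888)
ex = (C−B)/|BC| = (-0.7962,-0.6050); ey = (0.6050,-0.7962)
P = B + -2.24·ex + 3.10·ey = (5.1135,1.5109)

5.11 1.51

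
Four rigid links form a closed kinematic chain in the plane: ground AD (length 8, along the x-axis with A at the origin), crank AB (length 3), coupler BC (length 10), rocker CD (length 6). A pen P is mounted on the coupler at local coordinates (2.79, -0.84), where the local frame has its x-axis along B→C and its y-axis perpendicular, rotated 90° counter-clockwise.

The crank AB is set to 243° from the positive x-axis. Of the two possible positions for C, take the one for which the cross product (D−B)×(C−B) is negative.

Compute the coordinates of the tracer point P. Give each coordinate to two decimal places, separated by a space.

A=(0,0), D=(8.00,0)
B = A + 3.00·(cos243°, sin243°) = (-1.3620, -2.6730)
|BD| = 9.7361
circle(B,10.00) ∩ circle(D,6.00): a=8.1548, h=5.7879
  candidates: C₊=(4.8904,5.1313) cross=56.351; C₋=(8.0685,-5.9996) cross=-56.351
  mode - wants cross < 0 → take C=(8.0685,-5.9996) (cross=-56.351)
ex = (C−B)/|BC| = (0.9430,-0.3327); ey = (0.3327,0.9430)
P = B + 2.79·ex + -0.84·ey = (0.9897,-4.3933)

0.99 -4.39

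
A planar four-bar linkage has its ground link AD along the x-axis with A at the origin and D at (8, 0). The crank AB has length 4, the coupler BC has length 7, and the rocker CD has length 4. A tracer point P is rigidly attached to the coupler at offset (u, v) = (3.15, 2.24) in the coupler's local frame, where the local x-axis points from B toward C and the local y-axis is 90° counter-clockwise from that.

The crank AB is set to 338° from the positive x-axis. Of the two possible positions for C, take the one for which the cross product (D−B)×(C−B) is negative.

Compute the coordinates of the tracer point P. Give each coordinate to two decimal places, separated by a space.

7.29 -0.04

A=(0,0), D=(8.00,0)
B = A + 4.00·(cos338°, sin338°) = (3.7087, -1.4984)
|BD| = 4.5454
circle(B,7.00) ∩ circle(D,4.00): a=5.9028, h=3.7626
  candidates: C₊=(8.0411,3.9998) cross=17.103; C₋=(10.5219,-3.1048) cross=-17.103
  mode - wants cross < 0 → take C=(10.5219,-3.1048) (cross=-17.103)
ex = (C−B)/|BC| = (0.9733,-0.2295); ey = (0.2295,0.9733)
P = B + 3.15·ex + 2.24·ey = (7.2887,-0.0411)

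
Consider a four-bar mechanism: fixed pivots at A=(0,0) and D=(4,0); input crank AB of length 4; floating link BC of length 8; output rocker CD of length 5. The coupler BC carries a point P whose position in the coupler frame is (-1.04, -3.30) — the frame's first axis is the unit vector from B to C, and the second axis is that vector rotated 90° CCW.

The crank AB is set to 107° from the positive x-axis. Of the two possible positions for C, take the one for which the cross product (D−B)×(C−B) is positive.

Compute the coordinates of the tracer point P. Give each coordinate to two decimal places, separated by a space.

-2.08 0.49

A=(0,0), D=(4.00,0)
B = A + 4.00·(cos107°, sin107°) = (-1.1695, 3.8252)
|BD| = 6.4309
circle(B,8.00) ∩ circle(D,5.00): a=6.2477, h=4.9966
  candidates: C₊=(6.8249,4.1255) cross=32.133; C₋=(0.8806,-3.9076) cross=-32.133
  mode + wants cross > 0 → take C=(6.8249,4.1255) (cross=32.133)
ex = (C−B)/|BC| = (0.9993,0.0375); ey = (-0.0375,0.9993)
P = B + -1.04·ex + -3.30·ey = (-2.0849,0.4885)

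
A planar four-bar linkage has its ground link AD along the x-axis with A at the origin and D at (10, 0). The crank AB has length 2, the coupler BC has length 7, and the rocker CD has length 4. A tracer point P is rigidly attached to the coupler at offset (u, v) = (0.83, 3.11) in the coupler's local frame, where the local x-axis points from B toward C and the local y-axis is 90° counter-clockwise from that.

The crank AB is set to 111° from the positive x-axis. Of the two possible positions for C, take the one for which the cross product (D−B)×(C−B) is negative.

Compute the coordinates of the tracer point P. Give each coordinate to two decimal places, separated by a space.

A=(0,0), D=(10.00,0)
B = A + 2.00·(cos111°, sin111°) = (-0.7167, 1.8672)
|BD| = 10.8782
circle(B,7.00) ∩ circle(D,4.00): a=6.9559, h=0.7846
  candidates: C₊=(6.2706,1.4462) cross=8.535; C₋=(6.0012,-0.0998) cross=-8.535
  mode - wants cross < 0 → take C=(6.0012,-0.0998) (cross=-8.535)
ex = (C−B)/|BC| = (0.9597,-0.2810); ey = (0.2810,0.9597)
P = B + 0.83·ex + 3.11·ey = (0.9537,4.6186)

0.95 4.62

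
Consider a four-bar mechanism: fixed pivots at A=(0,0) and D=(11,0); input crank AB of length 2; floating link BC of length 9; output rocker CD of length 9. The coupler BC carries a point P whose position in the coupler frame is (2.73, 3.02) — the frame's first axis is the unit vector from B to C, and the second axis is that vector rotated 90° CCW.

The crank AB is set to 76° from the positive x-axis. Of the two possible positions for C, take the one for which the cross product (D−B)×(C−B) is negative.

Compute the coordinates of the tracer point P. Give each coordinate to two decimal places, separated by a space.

A=(0,0), D=(11.00,0)
B = A + 2.00·(cos76°, sin76°) = (0.4838, 1.9406)
|BD| = 10.6937
circle(B,9.00) ∩ circle(D,9.00): a=5.3469, h=7.2396
  candidates: C₊=(7.0557,8.0896) cross=77.418; C₋=(4.4282,-6.1491) cross=-77.418
  mode - wants cross < 0 → take C=(4.4282,-6.1491) (cross=-77.418)
ex = (C−B)/|BC| = (0.4383,-0.8988); ey = (0.8988,0.4383)
P = B + 2.73·ex + 3.02·ey = (4.3948,0.8103)

4.39 0.81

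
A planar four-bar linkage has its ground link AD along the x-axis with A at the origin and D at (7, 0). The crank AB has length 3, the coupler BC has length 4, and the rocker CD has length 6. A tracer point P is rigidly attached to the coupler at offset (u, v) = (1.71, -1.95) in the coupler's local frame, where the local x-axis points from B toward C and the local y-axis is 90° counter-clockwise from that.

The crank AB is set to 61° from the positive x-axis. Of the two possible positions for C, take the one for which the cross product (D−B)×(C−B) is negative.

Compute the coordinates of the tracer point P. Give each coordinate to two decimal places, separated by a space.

-0.62 1.06

A=(0,0), D=(7.00,0)
B = A + 3.00·(cos61°, sin61°) = (1.4544, 2.6239)
|BD| = 6.1350
circle(B,4.00) ∩ circle(D,6.00): a=1.4375, h=3.7328
  candidates: C₊=(4.3503,5.3832) cross=22.901; C₋=(1.1574,-1.3651) cross=-22.901
  mode - wants cross < 0 → take C=(1.1574,-1.3651) (cross=-22.901)
ex = (C−B)/|BC| = (-0.0743,-0.9972); ey = (0.9972,-0.0743)
P = B + 1.71·ex + -1.95·ey = (-0.6172,1.0634)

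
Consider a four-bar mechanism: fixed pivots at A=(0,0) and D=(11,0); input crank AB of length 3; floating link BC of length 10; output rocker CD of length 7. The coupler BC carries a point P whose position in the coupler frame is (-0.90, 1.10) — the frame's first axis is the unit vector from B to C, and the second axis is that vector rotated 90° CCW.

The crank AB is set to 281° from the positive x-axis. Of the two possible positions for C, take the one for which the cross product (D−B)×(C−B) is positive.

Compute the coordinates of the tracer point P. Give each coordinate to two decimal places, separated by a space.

A=(0,0), D=(11.00,0)
B = A + 3.00·(cos281°, sin281°) = (0.5724, -2.9449)
|BD| = 10.8354
circle(B,10.00) ∩ circle(D,7.00): a=7.7711, h=6.2936
  candidates: C₊=(6.3405,5.2239) cross=68.194; C₋=(9.7615,-6.8896) cross=-68.194
  mode + wants cross > 0 → take C=(6.3405,5.2239) (cross=68.194)
ex = (C−B)/|BC| = (0.5768,0.8169); ey = (-0.8169,0.5768)
P = B + -0.90·ex + 1.10·ey = (-0.8453,-3.0456)

-0.85 -3.05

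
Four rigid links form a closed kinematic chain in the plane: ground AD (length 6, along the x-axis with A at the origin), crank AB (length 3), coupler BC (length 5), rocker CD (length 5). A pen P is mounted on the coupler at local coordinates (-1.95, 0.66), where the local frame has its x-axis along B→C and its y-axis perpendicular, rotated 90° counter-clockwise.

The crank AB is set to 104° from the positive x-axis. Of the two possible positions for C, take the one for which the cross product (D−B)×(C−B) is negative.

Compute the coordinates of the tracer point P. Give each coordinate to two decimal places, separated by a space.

-0.91 4.96

A=(0,0), D=(6.00,0)
B = A + 3.00·(cos104°, sin104°) = (-0.7258, 2.9109)
|BD| = 7.3287
circle(B,5.00) ∩ circle(D,5.00): a=3.6643, h=3.4019
  candidates: C₊=(3.9883,4.5775) cross=24.931; C₋=(1.2859,-1.6666) cross=-24.931
  mode - wants cross < 0 → take C=(1.2859,-1.6666) (cross=-24.931)
ex = (C−B)/|BC| = (0.4023,-0.9155); ey = (0.9155,0.4023)
P = B + -1.95·ex + 0.66·ey = (-0.9061,4.9616)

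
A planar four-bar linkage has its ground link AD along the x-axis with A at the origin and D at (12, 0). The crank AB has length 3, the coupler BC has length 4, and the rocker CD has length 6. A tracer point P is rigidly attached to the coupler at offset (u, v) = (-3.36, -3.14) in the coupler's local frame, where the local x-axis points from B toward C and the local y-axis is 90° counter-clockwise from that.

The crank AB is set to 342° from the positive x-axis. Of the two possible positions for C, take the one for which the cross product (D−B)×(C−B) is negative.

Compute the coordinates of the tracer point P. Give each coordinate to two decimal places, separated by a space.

A=(0,0), D=(12.00,0)
B = A + 3.00·(cos342°, sin342°) = (2.8532, -0.9271)
|BD| = 9.1937
circle(B,4.00) ∩ circle(D,6.00): a=3.5091, h=1.9199
  candidates: C₊=(6.1508,1.3369) cross=17.651; C₋=(6.5380,-2.4833) cross=-17.651
  mode - wants cross < 0 → take C=(6.5380,-2.4833) (cross=-17.651)
ex = (C−B)/|BC| = (0.9212,-0.3891); ey = (0.3891,0.9212)
P = B + -3.36·ex + -3.14·ey = (-1.4638,-2.5124)

-1.46 -2.51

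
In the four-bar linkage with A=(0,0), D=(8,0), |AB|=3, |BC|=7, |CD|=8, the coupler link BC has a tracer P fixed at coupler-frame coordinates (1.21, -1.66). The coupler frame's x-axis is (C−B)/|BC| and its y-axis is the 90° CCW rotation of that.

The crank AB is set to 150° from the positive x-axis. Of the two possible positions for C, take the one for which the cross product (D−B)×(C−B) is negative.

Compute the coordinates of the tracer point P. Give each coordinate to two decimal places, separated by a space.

-3.31 -0.43

A=(0,0), D=(8.00,0)
B = A + 3.00·(cos150°, sin150°) = (-2.5981, 1.5000)
|BD| = 10.7037
circle(B,7.00) ∩ circle(D,8.00): a=4.6512, h=5.2313
  candidates: C₊=(2.7403,6.0279) cross=55.995; C₋=(1.2741,-4.3315) cross=-55.995
  mode - wants cross < 0 → take C=(1.2741,-4.3315) (cross=-55.995)
ex = (C−B)/|BC| = (0.5532,-0.8331); ey = (0.8331,0.5532)
P = B + 1.21·ex + -1.66·ey = (-3.3116,-0.4263)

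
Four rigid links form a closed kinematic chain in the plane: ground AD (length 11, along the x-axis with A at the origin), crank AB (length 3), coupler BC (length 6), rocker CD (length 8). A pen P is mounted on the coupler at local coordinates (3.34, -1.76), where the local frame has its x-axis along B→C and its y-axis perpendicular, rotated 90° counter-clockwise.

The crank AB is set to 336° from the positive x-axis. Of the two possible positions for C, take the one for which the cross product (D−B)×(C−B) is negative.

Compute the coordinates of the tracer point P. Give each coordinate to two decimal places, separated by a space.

A=(0,0), D=(11.00,0)
B = A + 3.00·(cos336°, sin336°) = (2.7406, -1.2202)
|BD| = 8.3490
circle(B,6.00) ∩ circle(D,8.00): a=2.4977, h=5.4554
  candidates: C₊=(4.4142,4.5417) cross=45.547; C₋=(6.0088,-6.2520) cross=-45.547
  mode - wants cross < 0 → take C=(6.0088,-6.2520) (cross=-45.547)
ex = (C−B)/|BC| = (0.5447,-0.8386); ey = (0.8386,0.5447)
P = B + 3.34·ex + -1.76·ey = (3.0839,-4.9799)

3.08 -4.98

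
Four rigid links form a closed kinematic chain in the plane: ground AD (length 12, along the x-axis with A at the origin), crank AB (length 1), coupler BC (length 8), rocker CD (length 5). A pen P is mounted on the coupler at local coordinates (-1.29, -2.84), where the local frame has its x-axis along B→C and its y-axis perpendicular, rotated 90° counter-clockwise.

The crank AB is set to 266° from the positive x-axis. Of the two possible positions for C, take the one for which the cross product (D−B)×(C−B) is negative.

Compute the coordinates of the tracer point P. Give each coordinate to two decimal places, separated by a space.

-1.92 -3.51

A=(0,0), D=(12.00,0)
B = A + 1.00·(cos266°, sin266°) = (-0.0698, -0.9976)
|BD| = 12.1109
circle(B,8.00) ∩ circle(D,5.00): a=7.6656, h=2.2889
  candidates: C₊=(7.3812,1.9149) cross=27.720; C₋=(7.7583,-2.6473) cross=-27.720
  mode - wants cross < 0 → take C=(7.7583,-2.6473) (cross=-27.720)
ex = (C−B)/|BC| = (0.9785,-0.2062); ey = (0.2062,0.9785)
P = B + -1.29·ex + -2.84·ey = (-1.9177,-3.5105)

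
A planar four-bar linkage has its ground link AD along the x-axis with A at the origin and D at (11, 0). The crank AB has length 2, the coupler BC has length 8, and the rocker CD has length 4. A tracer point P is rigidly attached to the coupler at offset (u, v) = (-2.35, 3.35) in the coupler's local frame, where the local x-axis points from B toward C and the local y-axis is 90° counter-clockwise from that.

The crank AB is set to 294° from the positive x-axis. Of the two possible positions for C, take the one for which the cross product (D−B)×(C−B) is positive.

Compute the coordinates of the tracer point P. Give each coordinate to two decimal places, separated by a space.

A=(0,0), D=(11.00,0)
B = A + 2.00·(cos294°, sin294°) = (0.8135, -1.8271)
|BD| = 10.3491
circle(B,8.00) ∩ circle(D,4.00): a=7.4936, h=2.8011
  candidates: C₊=(7.6948,2.2530) cross=28.989; C₋=(8.6839,-3.2612) cross=-28.989
  mode + wants cross > 0 → take C=(7.6948,2.2530) (cross=28.989)
ex = (C−B)/|BC| = (0.8602,0.5100); ey = (-0.5100,0.8602)
P = B + -2.35·ex + 3.35·ey = (-2.9165,-0.1440)

-2.92 -0.14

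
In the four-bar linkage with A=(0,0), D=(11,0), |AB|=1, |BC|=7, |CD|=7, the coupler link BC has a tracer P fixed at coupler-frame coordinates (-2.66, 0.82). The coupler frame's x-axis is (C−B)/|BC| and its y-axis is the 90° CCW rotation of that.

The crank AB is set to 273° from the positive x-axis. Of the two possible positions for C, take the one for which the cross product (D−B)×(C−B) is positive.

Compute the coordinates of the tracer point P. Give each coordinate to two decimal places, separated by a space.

-2.44 -2.23

A=(0,0), D=(11.00,0)
B = A + 1.00·(cos273°, sin273°) = (0.0523, -0.9986)
|BD| = 10.9931
circle(B,7.00) ∩ circle(D,7.00): a=5.4966, h=4.3345
  candidates: C₊=(5.1324,3.8173) cross=47.650; C₋=(5.9199,-4.8159) cross=-47.650
  mode + wants cross > 0 → take C=(5.1324,3.8173) (cross=47.650)
ex = (C−B)/|BC| = (0.7257,0.6880); ey = (-0.6880,0.7257)
P = B + -2.66·ex + 0.82·ey = (-2.4422,-2.2336)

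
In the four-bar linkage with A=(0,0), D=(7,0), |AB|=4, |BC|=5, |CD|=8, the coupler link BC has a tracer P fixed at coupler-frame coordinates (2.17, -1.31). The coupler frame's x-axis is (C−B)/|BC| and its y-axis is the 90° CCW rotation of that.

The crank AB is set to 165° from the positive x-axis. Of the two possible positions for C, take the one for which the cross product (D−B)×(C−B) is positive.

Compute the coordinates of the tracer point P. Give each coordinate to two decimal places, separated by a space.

-1.34 1.31

A=(0,0), D=(7.00,0)
B = A + 4.00·(cos165°, sin165°) = (-3.8637, 1.0353)
|BD| = 10.9129
circle(B,5.00) ∩ circle(D,8.00): a=3.6696, h=3.3962
  candidates: C₊=(0.1115,4.0680) cross=37.062; C₋=(-0.5329,-2.6937) cross=-37.062
  mode + wants cross > 0 → take C=(0.1115,4.0680) (cross=37.062)
ex = (C−B)/|BC| = (0.7950,0.6066); ey = (-0.6066,0.7950)
P = B + 2.17·ex + -1.31·ey = (-1.3439,1.3100)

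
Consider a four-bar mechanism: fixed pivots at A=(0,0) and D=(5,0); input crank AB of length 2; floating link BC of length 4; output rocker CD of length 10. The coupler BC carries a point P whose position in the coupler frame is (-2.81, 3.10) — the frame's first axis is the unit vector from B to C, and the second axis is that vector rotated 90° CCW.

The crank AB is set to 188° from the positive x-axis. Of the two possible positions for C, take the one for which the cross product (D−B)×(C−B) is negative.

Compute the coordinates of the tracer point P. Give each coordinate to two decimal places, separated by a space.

A=(0,0), D=(5.00,0)
B = A + 2.00·(cos188°, sin188°) = (-1.9805, -0.2783)
|BD| = 6.9861
circle(B,4.00) ∩ circle(D,10.00): a=-2.5189, h=3.1073
  candidates: C₊=(-4.6212,2.7261) cross=21.708; C₋=(-4.3736,-3.4835) cross=-21.708
  mode - wants cross < 0 → take C=(-4.3736,-3.4835) (cross=-21.708)
ex = (C−B)/|BC| = (-0.5983,-0.8013); ey = (0.8013,-0.5983)
P = B + -2.81·ex + 3.10·ey = (2.1846,0.1186)

2.18 0.12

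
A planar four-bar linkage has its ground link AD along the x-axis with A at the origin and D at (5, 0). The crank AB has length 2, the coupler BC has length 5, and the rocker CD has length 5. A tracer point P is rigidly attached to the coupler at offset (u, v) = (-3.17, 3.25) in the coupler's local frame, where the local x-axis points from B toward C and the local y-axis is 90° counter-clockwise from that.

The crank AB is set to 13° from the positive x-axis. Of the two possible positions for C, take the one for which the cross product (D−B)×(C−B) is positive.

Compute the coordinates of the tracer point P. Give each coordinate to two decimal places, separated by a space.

-2.37 -0.95

A=(0,0), D=(5.00,0)
B = A + 2.00·(cos13°, sin13°) = (1.9487, 0.4499)
|BD| = 3.0843
circle(B,5.00) ∩ circle(D,5.00): a=1.5421, h=4.7562
  candidates: C₊=(4.1682,4.9303) cross=14.669; C₋=(2.7806,-4.4804) cross=-14.669
  mode + wants cross > 0 → take C=(4.1682,4.9303) (cross=14.669)
ex = (C−B)/|BC| = (0.4439,0.8961); ey = (-0.8961,0.4439)
P = B + -3.17·ex + 3.25·ey = (-2.3706,-0.9481)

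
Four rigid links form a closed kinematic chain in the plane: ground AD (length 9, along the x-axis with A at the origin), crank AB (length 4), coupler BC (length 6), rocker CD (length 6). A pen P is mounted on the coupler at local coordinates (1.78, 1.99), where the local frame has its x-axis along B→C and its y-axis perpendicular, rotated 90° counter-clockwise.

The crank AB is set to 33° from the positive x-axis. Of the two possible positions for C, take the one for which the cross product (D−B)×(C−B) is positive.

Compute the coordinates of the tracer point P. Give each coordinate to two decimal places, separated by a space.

3.50 4.84

A=(0,0), D=(9.00,0)
B = A + 4.00·(cos33°, sin33°) = (3.3547, 2.1786)
|BD| = 6.0511
circle(B,6.00) ∩ circle(D,6.00): a=3.0255, h=5.1813
  candidates: C₊=(8.0428,5.9231) cross=31.353; C₋=(4.3119,-3.7446) cross=-31.353
  mode + wants cross > 0 → take C=(8.0428,5.9231) (cross=31.353)
ex = (C−B)/|BC| = (0.7813,0.6241); ey = (-0.6241,0.7813)
P = B + 1.78·ex + 1.99·ey = (3.5035,4.8443)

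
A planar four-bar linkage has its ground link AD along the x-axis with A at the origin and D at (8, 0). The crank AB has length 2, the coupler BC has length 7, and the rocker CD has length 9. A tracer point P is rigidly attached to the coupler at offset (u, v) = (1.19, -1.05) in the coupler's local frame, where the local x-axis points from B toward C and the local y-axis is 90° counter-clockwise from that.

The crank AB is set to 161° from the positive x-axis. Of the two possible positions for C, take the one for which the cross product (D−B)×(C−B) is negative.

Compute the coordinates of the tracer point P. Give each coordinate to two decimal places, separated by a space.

A=(0,0), D=(8.00,0)
B = A + 2.00·(cos161°, sin161°) = (-1.8910, 0.6511)
|BD| = 9.9124
circle(B,7.00) ∩ circle(D,9.00): a=3.3421, h=6.1506
  candidates: C₊=(1.8479,6.5690) cross=60.968; C₋=(1.0398,-5.7058) cross=-60.968
  mode - wants cross < 0 → take C=(1.0398,-5.7058) (cross=-60.968)
ex = (C−B)/|BC| = (0.4187,-0.9081); ey = (0.9081,0.4187)
P = B + 1.19·ex + -1.05·ey = (-2.3463,-0.8692)

-2.35 -0.87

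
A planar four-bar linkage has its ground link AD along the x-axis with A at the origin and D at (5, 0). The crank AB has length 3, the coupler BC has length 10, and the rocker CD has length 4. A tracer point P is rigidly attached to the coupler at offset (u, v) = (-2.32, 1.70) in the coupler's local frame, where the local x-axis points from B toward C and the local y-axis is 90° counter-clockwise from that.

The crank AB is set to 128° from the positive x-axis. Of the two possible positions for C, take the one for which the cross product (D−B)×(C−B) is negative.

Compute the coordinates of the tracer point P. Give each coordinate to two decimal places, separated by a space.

A=(0,0), D=(5.00,0)
B = A + 3.00·(cos128°, sin128°) = (-1.8470, 2.3640)
|BD| = 7.2436
circle(B,10.00) ∩ circle(D,4.00): a=9.4200, h=3.3561
  candidates: C₊=(8.1525,2.4620) cross=24.310; C₋=(5.9620,-3.8826) cross=-24.310
  mode - wants cross < 0 → take C=(5.9620,-3.8826) (cross=-24.310)
ex = (C−B)/|BC| = (0.7809,-0.6247); ey = (0.6247,0.7809)
P = B + -2.32·ex + 1.70·ey = (-2.5967,5.1408)

-2.60 5.14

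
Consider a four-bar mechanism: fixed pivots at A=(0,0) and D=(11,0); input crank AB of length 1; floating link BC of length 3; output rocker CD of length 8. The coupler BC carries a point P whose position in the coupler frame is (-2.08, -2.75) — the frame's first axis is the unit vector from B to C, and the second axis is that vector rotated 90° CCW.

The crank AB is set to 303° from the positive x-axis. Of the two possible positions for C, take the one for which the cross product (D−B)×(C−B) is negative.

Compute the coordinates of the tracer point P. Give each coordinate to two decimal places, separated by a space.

A=(0,0), D=(11.00,0)
B = A + 1.00·(cos303°, sin303°) = (0.5446, -0.8387)
|BD| = 10.4889
circle(B,3.00) ∩ circle(D,8.00): a=2.6227, h=1.4566
  candidates: C₊=(3.0424,0.8230) cross=15.278; C₋=(3.2754,-2.0809) cross=-15.278
  mode - wants cross < 0 → take C=(3.2754,-2.0809) (cross=-15.278)
ex = (C−B)/|BC| = (0.9102,-0.4141); ey = (0.4141,0.9102)
P = B + -2.08·ex + -2.75·ey = (-2.4874,-2.4806)

-2.49 -2.48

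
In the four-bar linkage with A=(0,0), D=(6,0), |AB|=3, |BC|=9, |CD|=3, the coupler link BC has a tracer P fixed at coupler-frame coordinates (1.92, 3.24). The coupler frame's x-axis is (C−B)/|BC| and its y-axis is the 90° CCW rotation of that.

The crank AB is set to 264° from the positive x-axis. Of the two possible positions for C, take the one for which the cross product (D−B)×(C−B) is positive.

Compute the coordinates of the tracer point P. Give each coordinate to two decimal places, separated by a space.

A=(0,0), D=(6.00,0)
B = A + 3.00·(cos264°, sin264°) = (-0.3136, -2.9836)
|BD| = 6.9831
circle(B,9.00) ∩ circle(D,3.00): a=8.6469, h=2.4963
  candidates: C₊=(6.4377,2.9679) cross=17.432; C₋=(8.5709,-1.5461) cross=-17.432
  mode + wants cross > 0 → take C=(6.4377,2.9679) (cross=17.432)
ex = (C−B)/|BC| = (0.7501,0.6613); ey = (-0.6613,0.7501)
P = B + 1.92·ex + 3.24·ey = (-1.0158,0.7165)

-1.02 0.72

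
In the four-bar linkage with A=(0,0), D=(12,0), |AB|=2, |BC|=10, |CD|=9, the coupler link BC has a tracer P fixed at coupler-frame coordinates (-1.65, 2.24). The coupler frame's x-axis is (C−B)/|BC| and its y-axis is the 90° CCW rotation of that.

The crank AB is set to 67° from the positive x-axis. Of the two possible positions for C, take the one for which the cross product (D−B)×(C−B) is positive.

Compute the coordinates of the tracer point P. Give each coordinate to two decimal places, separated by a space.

A=(0,0), D=(12.00,0)
B = A + 2.00·(cos67°, sin67°) = (0.7815, 1.8410)
|BD| = 11.3686
circle(B,10.00) ∩ circle(D,9.00): a=6.5199, h=7.5822
  candidates: C₊=(8.4432,8.2674) cross=86.199; C₋=(5.9875,-6.6970) cross=-86.199
  mode + wants cross > 0 → take C=(8.4432,8.2674) (cross=86.199)
ex = (C−B)/|BC| = (0.7662,0.6426); ey = (-0.6426,0.7662)
P = B + -1.65·ex + 2.24·ey = (-1.9222,2.4969)

-1.92 2.50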